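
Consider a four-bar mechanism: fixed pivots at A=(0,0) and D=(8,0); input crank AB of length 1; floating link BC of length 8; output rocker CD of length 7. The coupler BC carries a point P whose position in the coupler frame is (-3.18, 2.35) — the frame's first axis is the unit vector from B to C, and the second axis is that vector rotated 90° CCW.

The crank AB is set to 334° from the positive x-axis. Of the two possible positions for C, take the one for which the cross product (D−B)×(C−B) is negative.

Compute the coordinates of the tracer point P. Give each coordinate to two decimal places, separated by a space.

A=(0,0), D=(8.00,0)
B = A + 1.00·(cos334°, sin334°) = (0.8988, -0.4384)
|BD| = 7.1147
circle(B,8.00) ∩ circle(D,7.00): a=4.6115, h=6.5371
  candidates: C₊=(5.0988,6.3705) cross=46.510; C₋=(5.9043,-6.6789) cross=-46.510
  mode - wants cross < 0 → take C=(5.9043,-6.6789) (cross=-46.510)
ex = (C−B)/|BC| = (0.6257,-0.7801); ey = (0.7801,0.6257)
P = B + -3.18·ex + 2.35·ey = (0.7423,3.5126)

0.74 3.51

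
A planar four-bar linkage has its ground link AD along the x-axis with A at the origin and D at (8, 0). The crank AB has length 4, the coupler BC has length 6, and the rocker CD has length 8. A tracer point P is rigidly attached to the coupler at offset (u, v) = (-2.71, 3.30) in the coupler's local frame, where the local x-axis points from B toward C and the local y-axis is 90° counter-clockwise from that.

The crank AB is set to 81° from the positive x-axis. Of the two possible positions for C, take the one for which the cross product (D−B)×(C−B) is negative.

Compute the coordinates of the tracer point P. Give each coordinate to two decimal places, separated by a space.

A=(0,0), D=(8.00,0)
B = A + 4.00·(cos81°, sin81°) = (0.6257, 3.9508)
|BD| = 8.3659
circle(B,6.00) ∩ circle(D,8.00): a=2.5095, h=5.4500
  candidates: C₊=(5.4115,7.5697) cross=45.594; C₋=(0.2640,-2.0383) cross=-45.594
  mode - wants cross < 0 → take C=(0.2640,-2.0383) (cross=-45.594)
ex = (C−B)/|BC| = (-0.0603,-0.9982); ey = (0.9982,-0.0603)
P = B + -2.71·ex + 3.30·ey = (4.0831,6.4569)

4.08 6.46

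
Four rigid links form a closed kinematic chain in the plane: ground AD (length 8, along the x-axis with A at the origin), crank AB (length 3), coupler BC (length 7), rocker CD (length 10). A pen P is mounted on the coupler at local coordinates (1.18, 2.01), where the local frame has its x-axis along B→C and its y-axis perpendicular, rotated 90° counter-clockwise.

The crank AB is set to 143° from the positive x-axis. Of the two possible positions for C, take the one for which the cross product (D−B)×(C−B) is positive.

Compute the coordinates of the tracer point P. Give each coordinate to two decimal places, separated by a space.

-3.40 3.91

A=(0,0), D=(8.00,0)
B = A + 3.00·(cos143°, sin143°) = (-2.3959, 1.8054)
|BD| = 10.5515
circle(B,7.00) ∩ circle(D,10.00): a=2.8590, h=6.3895
  candidates: C₊=(1.5143,7.6115) cross=67.419; C₋=(-0.6723,-4.9790) cross=-67.419
  mode + wants cross > 0 → take C=(1.5143,7.6115) (cross=67.419)
ex = (C−B)/|BC| = (0.5586,0.8294); ey = (-0.8294,0.5586)
P = B + 1.18·ex + 2.01·ey = (-3.4039,3.9070)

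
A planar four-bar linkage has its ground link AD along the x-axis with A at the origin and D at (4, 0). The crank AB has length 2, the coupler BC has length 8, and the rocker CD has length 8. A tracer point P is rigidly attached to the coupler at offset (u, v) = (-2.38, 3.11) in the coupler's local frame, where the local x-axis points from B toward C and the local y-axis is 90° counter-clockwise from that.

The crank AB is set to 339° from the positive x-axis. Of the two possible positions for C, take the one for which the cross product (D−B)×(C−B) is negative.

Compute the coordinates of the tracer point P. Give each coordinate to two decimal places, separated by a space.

A=(0,0), D=(4.00,0)
B = A + 2.00·(cos339°, sin339°) = (1.8672, -0.7167)
|BD| = 2.2500
circle(B,8.00) ∩ circle(D,8.00): a=1.1250, h=7.9205
  candidates: C₊=(0.4106,7.1495) cross=17.822; C₋=(5.4566,-7.8663) cross=-17.822
  mode - wants cross < 0 → take C=(5.4566,-7.8663) (cross=-17.822)
ex = (C−B)/|BC| = (0.4487,-0.8937); ey = (0.8937,0.4487)
P = B + -2.38·ex + 3.11·ey = (3.5787,2.8056)

3.58 2.81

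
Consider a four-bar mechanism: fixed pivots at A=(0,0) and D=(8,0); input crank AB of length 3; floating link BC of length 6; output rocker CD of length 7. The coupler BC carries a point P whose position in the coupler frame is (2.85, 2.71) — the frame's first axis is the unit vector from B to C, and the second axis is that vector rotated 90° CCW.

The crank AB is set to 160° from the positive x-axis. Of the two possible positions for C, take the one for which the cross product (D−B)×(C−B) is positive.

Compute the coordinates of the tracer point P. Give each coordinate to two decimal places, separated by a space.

A=(0,0), D=(8.00,0)
B = A + 3.00·(cos160°, sin160°) = (-2.8191, 1.0261)
|BD| = 10.8676
circle(B,6.00) ∩ circle(D,7.00): a=4.8357, h=3.5519
  candidates: C₊=(2.3304,4.1055) cross=38.601; C₋=(1.6597,-2.9665) cross=-38.601
  mode + wants cross > 0 → take C=(2.3304,4.1055) (cross=38.601)
ex = (C−B)/|BC| = (0.8582,0.5132); ey = (-0.5132,0.8582)
P = B + 2.85·ex + 2.71·ey = (-1.7640,4.8146)

-1.76 4.81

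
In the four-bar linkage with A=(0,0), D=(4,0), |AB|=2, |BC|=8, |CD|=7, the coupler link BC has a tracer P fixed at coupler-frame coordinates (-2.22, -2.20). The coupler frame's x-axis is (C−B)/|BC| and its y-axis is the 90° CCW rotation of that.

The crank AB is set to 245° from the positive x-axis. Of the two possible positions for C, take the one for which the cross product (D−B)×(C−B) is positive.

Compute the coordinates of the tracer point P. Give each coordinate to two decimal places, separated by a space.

0.95 -4.37

A=(0,0), D=(4.00,0)
B = A + 2.00·(cos245°, sin245°) = (-0.8452, -1.8126)
|BD| = 5.1732
circle(B,8.00) ∩ circle(D,7.00): a=4.0364, h=6.9071
  candidates: C₊=(0.5151,6.0709) cross=35.732; C₋=(5.3554,-6.8675) cross=-35.732
  mode + wants cross > 0 → take C=(0.5151,6.0709) (cross=35.732)
ex = (C−B)/|BC| = (0.1700,0.9854); ey = (-0.9854,0.1700)
P = B + -2.22·ex + -2.20·ey = (0.9452,-4.3744)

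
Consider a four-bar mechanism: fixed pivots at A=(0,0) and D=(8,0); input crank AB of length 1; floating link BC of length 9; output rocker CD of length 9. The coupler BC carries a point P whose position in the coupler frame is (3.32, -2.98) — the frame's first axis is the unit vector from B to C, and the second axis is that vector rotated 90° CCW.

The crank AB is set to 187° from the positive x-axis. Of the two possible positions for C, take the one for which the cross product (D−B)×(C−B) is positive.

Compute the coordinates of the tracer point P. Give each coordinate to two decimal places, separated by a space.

A=(0,0), D=(8.00,0)
B = A + 1.00·(cos187°, sin187°) = (-0.9925, -0.1219)
|BD| = 8.9934
circle(B,9.00) ∩ circle(D,9.00): a=4.4967, h=7.7961
  candidates: C₊=(3.3981,7.7345) cross=70.114; C₋=(3.6094,-7.8564) cross=-70.114
  mode + wants cross > 0 → take C=(3.3981,7.7345) (cross=70.114)
ex = (C−B)/|BC| = (0.4878,0.8729); ey = (-0.8729,0.4878)
P = B + 3.32·ex + -2.98·ey = (3.2284,1.3225)

3.23 1.32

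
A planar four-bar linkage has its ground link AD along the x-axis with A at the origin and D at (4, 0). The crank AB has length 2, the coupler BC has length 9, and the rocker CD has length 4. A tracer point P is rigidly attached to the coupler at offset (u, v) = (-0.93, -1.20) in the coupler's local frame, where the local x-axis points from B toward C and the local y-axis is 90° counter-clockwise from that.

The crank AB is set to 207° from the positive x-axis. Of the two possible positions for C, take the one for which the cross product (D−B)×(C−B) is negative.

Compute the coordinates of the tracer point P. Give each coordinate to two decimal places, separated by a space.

A=(0,0), D=(4.00,0)
B = A + 2.00·(cos207°, sin207°) = (-1.7820, -0.9080)
|BD| = 5.8529
circle(B,9.00) ∩ circle(D,4.00): a=8.4793, h=3.0170
  candidates: C₊=(6.1266,3.3879) cross=17.658; C₋=(7.0626,-2.5730) cross=-17.658
  mode - wants cross < 0 → take C=(7.0626,-2.5730) (cross=-17.658)
ex = (C−B)/|BC| = (0.9827,-0.1850); ey = (0.1850,0.9827)
P = B + -0.93·ex + -1.20·ey = (-2.9180,-1.9152)

-2.92 -1.92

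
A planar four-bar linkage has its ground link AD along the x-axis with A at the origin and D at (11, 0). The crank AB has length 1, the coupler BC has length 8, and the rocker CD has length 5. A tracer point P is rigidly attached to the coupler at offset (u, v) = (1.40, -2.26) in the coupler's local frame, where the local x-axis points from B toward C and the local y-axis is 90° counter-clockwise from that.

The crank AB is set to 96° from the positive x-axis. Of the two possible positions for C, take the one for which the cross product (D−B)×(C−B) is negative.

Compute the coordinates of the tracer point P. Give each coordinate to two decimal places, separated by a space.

0.03 -1.66

A=(0,0), D=(11.00,0)
B = A + 1.00·(cos96°, sin96°) = (-0.1045, 0.9945)
|BD| = 11.1490
circle(B,8.00) ∩ circle(D,5.00): a=7.3235, h=3.2196
  candidates: C₊=(7.4770,3.5480) cross=35.895; C₋=(6.9026,-2.8655) cross=-35.895
  mode - wants cross < 0 → take C=(6.9026,-2.8655) (cross=-35.895)
ex = (C−B)/|BC| = (0.8759,-0.4825); ey = (0.4825,0.8759)
P = B + 1.40·ex + -2.26·ey = (0.0313,-1.6605)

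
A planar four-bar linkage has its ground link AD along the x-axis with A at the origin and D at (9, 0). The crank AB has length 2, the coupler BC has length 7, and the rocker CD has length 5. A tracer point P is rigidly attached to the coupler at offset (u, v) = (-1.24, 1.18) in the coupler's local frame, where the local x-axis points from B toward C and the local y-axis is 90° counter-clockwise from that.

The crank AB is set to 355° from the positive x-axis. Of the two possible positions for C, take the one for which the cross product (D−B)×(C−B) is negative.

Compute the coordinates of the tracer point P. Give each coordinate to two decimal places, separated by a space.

1.81 1.53

A=(0,0), D=(9.00,0)
B = A + 2.00·(cos355°, sin355°) = (1.9924, -0.1743)
|BD| = 7.0098
circle(B,7.00) ∩ circle(D,5.00): a=5.2168, h=4.6675
  candidates: C₊=(7.0915,4.6214) cross=32.718; C₋=(7.3236,-4.7106) cross=-32.718
  mode - wants cross < 0 → take C=(7.3236,-4.7106) (cross=-32.718)
ex = (C−B)/|BC| = (0.7616,-0.6480); ey = (0.6480,0.7616)
P = B + -1.24·ex + 1.18·ey = (1.8127,1.5280)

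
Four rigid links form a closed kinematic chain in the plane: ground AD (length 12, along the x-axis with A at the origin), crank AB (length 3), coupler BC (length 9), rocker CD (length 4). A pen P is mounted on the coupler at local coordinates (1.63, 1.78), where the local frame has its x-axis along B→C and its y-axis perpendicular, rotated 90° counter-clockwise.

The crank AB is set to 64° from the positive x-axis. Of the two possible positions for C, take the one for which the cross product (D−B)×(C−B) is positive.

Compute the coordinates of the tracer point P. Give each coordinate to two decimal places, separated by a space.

A=(0,0), D=(12.00,0)
B = A + 3.00·(cos64°, sin64°) = (1.3151, 2.6964)
|BD| = 11.0199
circle(B,9.00) ∩ circle(D,4.00): a=8.4592, h=3.0729
  candidates: C₊=(10.2690,3.6061) cross=33.863; C₋=(8.7652,-2.3529) cross=-33.863
  mode + wants cross > 0 → take C=(10.2690,3.6061) (cross=33.863)
ex = (C−B)/|BC| = (0.9949,0.1011); ey = (-0.1011,0.9949)
P = B + 1.63·ex + 1.78·ey = (2.7569,4.6320)

2.76 4.63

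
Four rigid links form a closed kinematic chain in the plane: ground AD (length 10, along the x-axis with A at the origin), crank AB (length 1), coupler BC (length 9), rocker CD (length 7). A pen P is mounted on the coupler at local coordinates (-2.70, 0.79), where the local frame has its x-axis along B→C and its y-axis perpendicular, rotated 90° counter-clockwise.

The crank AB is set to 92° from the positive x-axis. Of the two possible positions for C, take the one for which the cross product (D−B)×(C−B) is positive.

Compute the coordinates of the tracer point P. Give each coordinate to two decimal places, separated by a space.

A=(0,0), D=(10.00,0)
B = A + 1.00·(cos92°, sin92°) = (-0.0349, 0.9994)
|BD| = 10.0845
circle(B,9.00) ∩ circle(D,7.00): a=6.6289, h=6.0875
  candidates: C₊=(7.1646,6.4000) cross=61.390; C₋=(5.9580,-5.7151) cross=-61.390
  mode + wants cross > 0 → take C=(7.1646,6.4000) (cross=61.390)
ex = (C−B)/|BC| = (0.7999,0.6001); ey = (-0.6001,0.7999)
P = B + -2.70·ex + 0.79·ey = (-2.6688,0.0112)

-2.67 0.01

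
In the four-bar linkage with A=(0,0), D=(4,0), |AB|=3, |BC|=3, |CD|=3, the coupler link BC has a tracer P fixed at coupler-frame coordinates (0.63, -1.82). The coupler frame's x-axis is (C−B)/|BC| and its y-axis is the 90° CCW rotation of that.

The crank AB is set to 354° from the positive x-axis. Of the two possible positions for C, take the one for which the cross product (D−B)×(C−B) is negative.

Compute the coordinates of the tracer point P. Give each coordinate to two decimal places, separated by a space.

1.66 -1.71

A=(0,0), D=(4.00,0)
B = A + 3.00·(cos354°, sin354°) = (2.9836, -0.3136)
|BD| = 1.0637
circle(B,3.00) ∩ circle(D,3.00): a=0.5319, h=2.9525
  candidates: C₊=(2.6214,2.6645) cross=3.141; C₋=(4.3622,-2.9781) cross=-3.141
  mode - wants cross < 0 → take C=(4.3622,-2.9781) (cross=-3.141)
ex = (C−B)/|BC| = (0.4595,-0.8882); ey = (0.8882,0.4595)
P = B + 0.63·ex + -1.82·ey = (1.6566,-1.7095)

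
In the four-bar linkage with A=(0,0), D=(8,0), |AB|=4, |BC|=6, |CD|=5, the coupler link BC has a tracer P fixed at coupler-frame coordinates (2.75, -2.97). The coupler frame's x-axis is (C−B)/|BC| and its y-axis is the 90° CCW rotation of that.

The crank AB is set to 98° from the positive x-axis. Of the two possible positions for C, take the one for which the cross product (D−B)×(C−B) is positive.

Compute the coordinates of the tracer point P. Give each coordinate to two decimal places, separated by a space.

A=(0,0), D=(8.00,0)
B = A + 4.00·(cos98°, sin98°) = (-0.5567, 3.9611)
|BD| = 9.4291
circle(B,6.00) ∩ circle(D,5.00): a=5.2978, h=2.8166
  candidates: C₊=(5.4342,4.2915) cross=26.557; C₋=(3.0678,-0.8205) cross=-26.557
  mode + wants cross > 0 → take C=(5.4342,4.2915) (cross=26.557)
ex = (C−B)/|BC| = (0.9985,0.0551); ey = (-0.0551,0.9985)
P = B + 2.75·ex + -2.97·ey = (2.3527,1.1470)

2.35 1.15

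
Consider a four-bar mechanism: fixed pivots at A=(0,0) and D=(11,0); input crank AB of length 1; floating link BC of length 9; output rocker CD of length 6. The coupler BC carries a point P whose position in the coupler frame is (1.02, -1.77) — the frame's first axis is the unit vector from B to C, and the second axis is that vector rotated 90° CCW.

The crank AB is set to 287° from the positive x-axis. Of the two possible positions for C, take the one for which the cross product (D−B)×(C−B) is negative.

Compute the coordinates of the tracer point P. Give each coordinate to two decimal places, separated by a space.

A=(0,0), D=(11.00,0)
B = A + 1.00·(cos287°, sin287°) = (0.2924, -0.9563)
|BD| = 10.7502
circle(B,9.00) ∩ circle(D,6.00): a=7.4681, h=5.0227
  candidates: C₊=(7.2841,4.7108) cross=53.995; C₋=(8.1777,-5.2948) cross=-53.995
  mode - wants cross < 0 → take C=(8.1777,-5.2948) (cross=-53.995)
ex = (C−B)/|BC| = (0.8761,-0.4820); ey = (0.4820,0.8761)
P = B + 1.02·ex + -1.77·ey = (0.3328,-2.9988)

0.33 -3.00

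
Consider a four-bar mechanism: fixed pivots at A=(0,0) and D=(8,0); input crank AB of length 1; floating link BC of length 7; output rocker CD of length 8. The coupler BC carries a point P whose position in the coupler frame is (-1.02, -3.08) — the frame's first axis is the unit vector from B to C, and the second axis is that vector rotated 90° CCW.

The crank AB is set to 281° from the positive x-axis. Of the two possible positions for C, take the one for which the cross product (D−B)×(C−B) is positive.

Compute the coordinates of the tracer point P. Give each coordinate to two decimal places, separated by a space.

2.80 -2.91

A=(0,0), D=(8.00,0)
B = A + 1.00·(cos281°, sin281°) = (0.1908, -0.9816)
|BD| = 7.8706
circle(B,7.00) ∩ circle(D,8.00): a=2.9824, h=6.3329
  candidates: C₊=(2.3601,5.6738) cross=49.844; C₋=(3.9398,-6.8931) cross=-49.844
  mode + wants cross > 0 → take C=(2.3601,5.6738) (cross=49.844)
ex = (C−B)/|BC| = (0.3099,0.9508); ey = (-0.9508,0.3099)
P = B + -1.02·ex + -3.08·ey = (2.8031,-2.9059)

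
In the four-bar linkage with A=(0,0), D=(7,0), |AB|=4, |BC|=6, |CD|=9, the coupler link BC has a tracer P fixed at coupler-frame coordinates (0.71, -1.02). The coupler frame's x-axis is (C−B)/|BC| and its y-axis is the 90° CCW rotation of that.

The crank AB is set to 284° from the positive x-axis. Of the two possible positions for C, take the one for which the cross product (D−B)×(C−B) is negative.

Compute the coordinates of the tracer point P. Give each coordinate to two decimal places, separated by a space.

0.58 -5.06

A=(0,0), D=(7.00,0)
B = A + 4.00·(cos284°, sin284°) = (0.9677, -3.8812)
|BD| = 7.1730
circle(B,6.00) ∩ circle(D,9.00): a=0.4498, h=5.9831
  candidates: C₊=(-1.8914,1.3938) cross=42.917; C₋=(4.5833,-8.6695) cross=-42.917
  mode - wants cross < 0 → take C=(4.5833,-8.6695) (cross=-42.917)
ex = (C−B)/|BC| = (0.6026,-0.7980); ey = (0.7980,0.6026)
P = B + 0.71·ex + -1.02·ey = (0.5815,-5.0624)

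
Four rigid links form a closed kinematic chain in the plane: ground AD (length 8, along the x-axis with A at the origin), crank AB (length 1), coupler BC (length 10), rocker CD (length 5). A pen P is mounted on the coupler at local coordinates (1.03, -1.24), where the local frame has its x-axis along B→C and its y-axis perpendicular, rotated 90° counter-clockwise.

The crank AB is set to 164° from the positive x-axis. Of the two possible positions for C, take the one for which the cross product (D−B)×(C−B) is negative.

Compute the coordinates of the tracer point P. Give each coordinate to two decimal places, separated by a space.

-0.74 -1.32

A=(0,0), D=(8.00,0)
B = A + 1.00·(cos164°, sin164°) = (-0.9613, 0.2756)
|BD| = 8.9655
circle(B,10.00) ∩ circle(D,5.00): a=8.6655, h=4.9910
  candidates: C₊=(7.8535,4.9979) cross=44.747; C₋=(7.5466,-4.9794) cross=-44.747
  mode - wants cross < 0 → take C=(7.5466,-4.9794) (cross=-44.747)
ex = (C−B)/|BC| = (0.8508,-0.5255); ey = (0.5255,0.8508)
P = B + 1.03·ex + -1.24·ey = (-0.7366,-1.3206)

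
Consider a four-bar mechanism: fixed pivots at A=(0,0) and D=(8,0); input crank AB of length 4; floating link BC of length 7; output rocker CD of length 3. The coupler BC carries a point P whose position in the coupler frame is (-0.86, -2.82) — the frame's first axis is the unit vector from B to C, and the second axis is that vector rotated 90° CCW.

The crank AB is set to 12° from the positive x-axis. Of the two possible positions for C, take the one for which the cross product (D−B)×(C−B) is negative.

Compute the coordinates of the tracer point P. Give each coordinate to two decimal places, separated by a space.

A=(0,0), D=(8.00,0)
B = A + 4.00·(cos12°, sin12°) = (3.9126, 0.8316)
|BD| = 4.1712
circle(B,7.00) ∩ circle(D,3.00): a=6.8804, h=1.2884
  candidates: C₊=(10.9117,0.7223) cross=5.374; C₋=(10.3980,-1.8027) cross=-5.374
  mode - wants cross < 0 → take C=(10.3980,-1.8027) (cross=-5.374)
ex = (C−B)/|BC| = (0.9265,-0.3763); ey = (0.3763,0.9265)
P = B + -0.86·ex + -2.82·ey = (2.0546,-1.4574)

2.05 -1.46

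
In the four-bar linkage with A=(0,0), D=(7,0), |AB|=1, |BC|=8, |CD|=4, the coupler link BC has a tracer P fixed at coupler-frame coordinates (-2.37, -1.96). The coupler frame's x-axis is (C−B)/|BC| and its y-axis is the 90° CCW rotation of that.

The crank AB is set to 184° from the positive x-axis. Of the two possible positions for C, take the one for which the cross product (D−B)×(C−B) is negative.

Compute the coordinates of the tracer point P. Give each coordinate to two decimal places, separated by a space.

A=(0,0), D=(7.00,0)
B = A + 1.00·(cos184°, sin184°) = (-0.9976, -0.0698)
|BD| = 7.9979
circle(B,8.00) ∩ circle(D,4.00): a=6.9997, h=3.8735
  candidates: C₊=(5.9681,3.8646) cross=30.979; C₋=(6.0357,-3.8820) cross=-30.979
  mode - wants cross < 0 → take C=(6.0357,-3.8820) (cross=-30.979)
ex = (C−B)/|BC| = (0.8792,-0.4765); ey = (0.4765,0.8792)
P = B + -2.37·ex + -1.96·ey = (-4.0152,-0.6635)

-4.02 -0.66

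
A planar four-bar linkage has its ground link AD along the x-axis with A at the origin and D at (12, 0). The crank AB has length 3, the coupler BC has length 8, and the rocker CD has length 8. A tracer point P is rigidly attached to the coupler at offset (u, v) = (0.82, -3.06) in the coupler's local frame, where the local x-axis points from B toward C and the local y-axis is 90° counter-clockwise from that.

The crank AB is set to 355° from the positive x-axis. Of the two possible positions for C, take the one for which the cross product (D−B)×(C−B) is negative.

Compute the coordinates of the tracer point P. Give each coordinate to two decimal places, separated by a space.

A=(0,0), D=(12.00,0)
B = A + 3.00·(cos355°, sin355°) = (2.9886, -0.2615)
|BD| = 9.0152
circle(B,8.00) ∩ circle(D,8.00): a=4.5076, h=6.6092
  candidates: C₊=(7.3026,6.4757) cross=59.583; C₋=(7.6860,-6.7372) cross=-59.583
  mode - wants cross < 0 → take C=(7.6860,-6.7372) (cross=-59.583)
ex = (C−B)/|BC| = (0.5872,-0.8095); ey = (0.8095,0.5872)
P = B + 0.82·ex + -3.06·ey = (0.9931,-2.7220)

0.99 -2.72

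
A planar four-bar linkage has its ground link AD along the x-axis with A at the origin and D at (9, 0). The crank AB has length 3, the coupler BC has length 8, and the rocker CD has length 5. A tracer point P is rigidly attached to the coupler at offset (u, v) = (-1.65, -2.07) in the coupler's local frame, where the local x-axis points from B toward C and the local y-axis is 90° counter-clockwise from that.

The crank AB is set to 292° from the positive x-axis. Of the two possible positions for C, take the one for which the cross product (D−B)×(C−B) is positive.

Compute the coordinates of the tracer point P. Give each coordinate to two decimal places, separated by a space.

1.87 -5.32

A=(0,0), D=(9.00,0)
B = A + 3.00·(cos292°, sin292°) = (1.1238, -2.7816)
|BD| = 8.3529
circle(B,8.00) ∩ circle(D,5.00): a=6.5110, h=4.6484
  candidates: C₊=(5.7153,3.7697) cross=38.827; C₋=(8.8111,-4.9964) cross=-38.827
  mode + wants cross > 0 → take C=(5.7153,3.7697) (cross=38.827)
ex = (C−B)/|BC| = (0.5739,0.8189); ey = (-0.8189,0.5739)
P = B + -1.65·ex + -2.07·ey = (1.8720,-5.3208)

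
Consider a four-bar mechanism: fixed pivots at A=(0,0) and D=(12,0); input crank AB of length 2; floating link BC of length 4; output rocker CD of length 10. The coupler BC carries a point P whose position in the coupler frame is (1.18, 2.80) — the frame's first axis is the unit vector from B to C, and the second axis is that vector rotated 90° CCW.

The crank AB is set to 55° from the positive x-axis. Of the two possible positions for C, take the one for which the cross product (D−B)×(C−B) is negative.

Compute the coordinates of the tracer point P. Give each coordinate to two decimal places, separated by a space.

4.16 1.27

A=(0,0), D=(12.00,0)
B = A + 2.00·(cos55°, sin55°) = (1.1472, 1.6383)
|BD| = 10.9758
circle(B,4.00) ∩ circle(D,10.00): a=1.6613, h=3.6387
  candidates: C₊=(3.3330,4.9883) cross=39.938; C₋=(2.2467,-2.2076) cross=-39.938
  mode - wants cross < 0 → take C=(2.2467,-2.2076) (cross=-39.938)
ex = (C−B)/|BC| = (0.2749,-0.9615); ey = (0.9615,0.2749)
P = B + 1.18·ex + 2.80·ey = (4.1637,1.2735)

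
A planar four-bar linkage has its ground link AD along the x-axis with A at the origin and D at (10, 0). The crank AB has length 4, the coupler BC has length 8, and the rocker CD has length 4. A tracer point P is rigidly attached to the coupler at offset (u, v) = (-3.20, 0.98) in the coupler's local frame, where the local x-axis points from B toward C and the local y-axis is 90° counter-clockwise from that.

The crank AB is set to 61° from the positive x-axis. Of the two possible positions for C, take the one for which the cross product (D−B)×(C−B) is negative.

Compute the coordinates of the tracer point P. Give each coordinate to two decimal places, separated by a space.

0.66 6.59

A=(0,0), D=(10.00,0)
B = A + 4.00·(cos61°, sin61°) = (1.9392, 3.4985)
|BD| = 8.7872
circle(B,8.00) ∩ circle(D,4.00): a=7.1248, h=3.6382
  candidates: C₊=(9.9235,3.9993) cross=31.970; C₋=(7.0266,-2.6756) cross=-31.970
  mode - wants cross < 0 → take C=(7.0266,-2.6756) (cross=-31.970)
ex = (C−B)/|BC| = (0.6359,-0.7718); ey = (0.7718,0.6359)
P = B + -3.20·ex + 0.98·ey = (0.6606,6.5913)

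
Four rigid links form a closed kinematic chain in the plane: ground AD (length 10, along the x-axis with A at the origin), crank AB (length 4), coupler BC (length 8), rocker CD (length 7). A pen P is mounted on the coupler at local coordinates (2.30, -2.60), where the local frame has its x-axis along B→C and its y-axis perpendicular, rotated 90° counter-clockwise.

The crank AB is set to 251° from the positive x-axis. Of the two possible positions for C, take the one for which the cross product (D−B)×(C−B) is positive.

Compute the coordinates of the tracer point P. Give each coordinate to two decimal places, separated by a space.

A=(0,0), D=(10.00,0)
B = A + 4.00·(cos251°, sin251°) = (-1.3023, -3.7821)
|BD| = 11.9183
circle(B,8.00) ∩ circle(D,7.00): a=6.5884, h=4.5379
  candidates: C₊=(3.5056,2.6120) cross=54.084; C₋=(6.3857,-5.9947) cross=-54.084
  mode + wants cross > 0 → take C=(3.5056,2.6120) (cross=54.084)
ex = (C−B)/|BC| = (0.6010,0.7993); ey = (-0.7993,0.6010)
P = B + 2.30·ex + -2.60·ey = (2.1581,-3.5063)

2.16 -3.51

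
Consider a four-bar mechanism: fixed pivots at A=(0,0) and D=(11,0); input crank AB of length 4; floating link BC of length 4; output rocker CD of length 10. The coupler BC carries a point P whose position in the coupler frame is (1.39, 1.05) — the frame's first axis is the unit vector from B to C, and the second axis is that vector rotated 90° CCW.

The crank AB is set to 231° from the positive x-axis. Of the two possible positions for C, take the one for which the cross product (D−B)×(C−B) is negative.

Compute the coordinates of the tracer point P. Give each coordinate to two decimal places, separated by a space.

-1.14 -2.04

A=(0,0), D=(11.00,0)
B = A + 4.00·(cos231°, sin231°) = (-2.5173, -3.1086)
|BD| = 13.8701
circle(B,4.00) ∩ circle(D,10.00): a=3.9070, h=0.8577
  candidates: C₊=(1.0981,-1.3971) cross=11.896; C₋=(1.4825,-3.0688) cross=-11.896
  mode - wants cross < 0 → take C=(1.4825,-3.0688) (cross=-11.896)
ex = (C−B)/|BC| = (1.0000,0.0099); ey = (-0.0099,1.0000)
P = B + 1.39·ex + 1.05·ey = (-1.1378,-2.0448)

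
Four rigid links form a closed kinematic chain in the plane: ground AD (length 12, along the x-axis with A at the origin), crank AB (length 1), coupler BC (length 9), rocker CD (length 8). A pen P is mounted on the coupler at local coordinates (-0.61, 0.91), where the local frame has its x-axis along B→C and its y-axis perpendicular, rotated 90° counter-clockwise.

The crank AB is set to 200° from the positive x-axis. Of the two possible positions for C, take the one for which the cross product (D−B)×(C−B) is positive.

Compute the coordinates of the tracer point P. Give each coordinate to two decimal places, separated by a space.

-1.99 -0.02

A=(0,0), D=(12.00,0)
B = A + 1.00·(cos200°, sin200°) = (-0.9397, -0.3420)
|BD| = 12.9442
circle(B,9.00) ∩ circle(D,8.00): a=7.1288, h=5.4937
  candidates: C₊=(6.0414,5.3381) cross=71.111; C₋=(6.3317,-5.6454) cross=-71.111
  mode + wants cross > 0 → take C=(6.0414,5.3381) (cross=71.111)
ex = (C−B)/|BC| = (0.7757,0.6311); ey = (-0.6311,0.7757)
P = B + -0.61·ex + 0.91·ey = (-1.9872,-0.0211)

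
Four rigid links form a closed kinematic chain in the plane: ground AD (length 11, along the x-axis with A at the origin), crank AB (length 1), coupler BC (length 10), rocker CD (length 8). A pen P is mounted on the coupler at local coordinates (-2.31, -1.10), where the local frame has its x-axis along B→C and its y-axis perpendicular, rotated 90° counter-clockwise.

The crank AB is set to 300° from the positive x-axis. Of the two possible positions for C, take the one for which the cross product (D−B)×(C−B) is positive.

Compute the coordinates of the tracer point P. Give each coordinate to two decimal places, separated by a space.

A=(0,0), D=(11.00,0)
B = A + 1.00·(cos300°, sin300°) = (0.5000, -0.8660)
|BD| = 10.5357
circle(B,10.00) ∩ circle(D,8.00): a=6.9763, h=7.1646
  candidates: C₊=(6.8638,6.8477) cross=75.483; C₋=(8.0416,-7.4329) cross=-75.483
  mode + wants cross > 0 → take C=(6.8638,6.8477) (cross=75.483)
ex = (C−B)/|BC| = (0.6364,0.7714); ey = (-0.7714,0.6364)
P = B + -2.31·ex + -1.10·ey = (-0.1215,-3.3479)

-0.12 -3.35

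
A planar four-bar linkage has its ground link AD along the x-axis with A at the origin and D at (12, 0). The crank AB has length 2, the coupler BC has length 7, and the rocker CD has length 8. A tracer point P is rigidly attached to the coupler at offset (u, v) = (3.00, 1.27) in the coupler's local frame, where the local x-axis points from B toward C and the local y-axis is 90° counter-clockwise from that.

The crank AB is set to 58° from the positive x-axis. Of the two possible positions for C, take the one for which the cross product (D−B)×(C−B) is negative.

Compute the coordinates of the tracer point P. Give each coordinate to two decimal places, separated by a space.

A=(0,0), D=(12.00,0)
B = A + 2.00·(cos58°, sin58°) = (1.0598, 1.6961)
|BD| = 11.0709
circle(B,7.00) ∩ circle(D,8.00): a=4.8580, h=5.0398
  candidates: C₊=(6.6326,5.9322) cross=55.795; C₋=(5.0883,-4.0285) cross=-55.795
  mode - wants cross < 0 → take C=(5.0883,-4.0285) (cross=-55.795)
ex = (C−B)/|BC| = (0.5755,-0.8178); ey = (0.8178,0.5755)
P = B + 3.00·ex + 1.27·ey = (3.8249,-0.0264)

3.82 -0.03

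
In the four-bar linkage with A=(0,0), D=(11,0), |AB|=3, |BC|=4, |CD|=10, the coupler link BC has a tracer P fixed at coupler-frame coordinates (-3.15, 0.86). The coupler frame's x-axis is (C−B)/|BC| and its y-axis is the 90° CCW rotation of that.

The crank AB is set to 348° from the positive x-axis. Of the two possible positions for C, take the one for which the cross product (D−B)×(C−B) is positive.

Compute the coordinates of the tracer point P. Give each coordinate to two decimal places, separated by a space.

3.27 -3.87

A=(0,0), D=(11.00,0)
B = A + 3.00·(cos348°, sin348°) = (2.9344, -0.6237)
|BD| = 8.0896
circle(B,4.00) ∩ circle(D,10.00): a=-1.1470, h=3.8320
  candidates: C₊=(1.4954,3.1084) cross=31.000; C₋=(2.0863,-4.5328) cross=-31.000
  mode + wants cross > 0 → take C=(1.4954,3.1084) (cross=31.000)
ex = (C−B)/|BC| = (-0.3598,0.9330); ey = (-0.9330,-0.3598)
P = B + -3.15·ex + 0.86·ey = (3.2653,-3.8722)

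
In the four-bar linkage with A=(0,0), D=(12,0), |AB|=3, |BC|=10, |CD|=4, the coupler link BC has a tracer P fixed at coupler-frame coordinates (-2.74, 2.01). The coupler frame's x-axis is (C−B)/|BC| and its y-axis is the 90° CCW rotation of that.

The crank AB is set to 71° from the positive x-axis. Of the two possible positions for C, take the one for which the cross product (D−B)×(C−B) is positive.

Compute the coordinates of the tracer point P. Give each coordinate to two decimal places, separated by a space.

A=(0,0), D=(12.00,0)
B = A + 3.00·(cos71°, sin71°) = (0.9767, 2.8366)
|BD| = 11.3824
circle(B,10.00) ∩ circle(D,4.00): a=9.3811, h=3.4634
  candidates: C₊=(10.9249,3.8528) cross=39.421; C₋=(9.1988,-2.8554) cross=-39.421
  mode + wants cross > 0 → take C=(10.9249,3.8528) (cross=39.421)
ex = (C−B)/|BC| = (0.9948,0.1016); ey = (-0.1016,0.9948)
P = B + -2.74·ex + 2.01·ey = (-1.9534,4.5577)

-1.95 4.56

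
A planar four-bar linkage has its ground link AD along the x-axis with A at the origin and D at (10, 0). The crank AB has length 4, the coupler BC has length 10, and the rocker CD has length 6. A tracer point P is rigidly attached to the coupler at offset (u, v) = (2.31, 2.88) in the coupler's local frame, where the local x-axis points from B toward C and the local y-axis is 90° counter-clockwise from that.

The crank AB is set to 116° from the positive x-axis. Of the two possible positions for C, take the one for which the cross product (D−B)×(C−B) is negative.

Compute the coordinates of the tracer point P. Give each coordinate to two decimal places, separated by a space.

A=(0,0), D=(10.00,0)
B = A + 4.00·(cos116°, sin116°) = (-1.7535, 3.5952)
|BD| = 12.2910
circle(B,10.00) ∩ circle(D,6.00): a=8.7490, h=4.8430
  candidates: C₊=(8.0295,5.6672) cross=59.525; C₋=(5.1963,-3.5951) cross=-59.525
  mode - wants cross < 0 → take C=(5.1963,-3.5951) (cross=-59.525)
ex = (C−B)/|BC| = (0.6950,-0.7190); ey = (0.7190,0.6950)
P = B + 2.31·ex + 2.88·ey = (1.9227,3.9358)

1.92 3.94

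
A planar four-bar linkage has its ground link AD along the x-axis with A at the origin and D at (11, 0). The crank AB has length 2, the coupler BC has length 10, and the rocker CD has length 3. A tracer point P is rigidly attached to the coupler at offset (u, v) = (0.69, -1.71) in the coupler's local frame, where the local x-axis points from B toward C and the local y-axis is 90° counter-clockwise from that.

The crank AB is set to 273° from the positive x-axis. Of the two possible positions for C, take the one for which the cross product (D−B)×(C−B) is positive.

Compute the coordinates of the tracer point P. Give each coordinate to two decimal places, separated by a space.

A=(0,0), D=(11.00,0)
B = A + 2.00·(cos273°, sin273°) = (0.1047, -1.9973)
|BD| = 11.0769
circle(B,10.00) ∩ circle(D,3.00): a=9.6461, h=2.6368
  candidates: C₊=(9.1172,2.3356) cross=29.208; C₋=(10.0681,-2.8516) cross=-29.208
  mode + wants cross > 0 → take C=(9.1172,2.3356) (cross=29.208)
ex = (C−B)/|BC| = (0.9013,0.4333); ey = (-0.4333,0.9013)
P = B + 0.69·ex + -1.71·ey = (1.4675,-3.2394)

1.47 -3.24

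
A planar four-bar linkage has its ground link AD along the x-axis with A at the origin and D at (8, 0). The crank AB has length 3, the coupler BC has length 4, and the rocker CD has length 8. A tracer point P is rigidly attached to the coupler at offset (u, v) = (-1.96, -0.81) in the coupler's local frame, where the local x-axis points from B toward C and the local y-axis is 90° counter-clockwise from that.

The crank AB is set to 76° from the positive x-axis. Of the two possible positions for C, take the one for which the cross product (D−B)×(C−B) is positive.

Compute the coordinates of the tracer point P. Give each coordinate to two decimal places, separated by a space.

0.30 0.83

A=(0,0), D=(8.00,0)
B = A + 3.00·(cos76°, sin76°) = (0.7258, 2.9109)
|BD| = 7.8350
circle(B,4.00) ∩ circle(D,8.00): a=0.8544, h=3.9077
  candidates: C₊=(2.9708,6.2215) cross=30.617; C₋=(0.0672,-1.0345) cross=-30.617
  mode + wants cross > 0 → take C=(2.9708,6.2215) (cross=30.617)
ex = (C−B)/|BC| = (0.5612,0.8276); ey = (-0.8276,0.5612)
P = B + -1.96·ex + -0.81·ey = (0.2961,0.8341)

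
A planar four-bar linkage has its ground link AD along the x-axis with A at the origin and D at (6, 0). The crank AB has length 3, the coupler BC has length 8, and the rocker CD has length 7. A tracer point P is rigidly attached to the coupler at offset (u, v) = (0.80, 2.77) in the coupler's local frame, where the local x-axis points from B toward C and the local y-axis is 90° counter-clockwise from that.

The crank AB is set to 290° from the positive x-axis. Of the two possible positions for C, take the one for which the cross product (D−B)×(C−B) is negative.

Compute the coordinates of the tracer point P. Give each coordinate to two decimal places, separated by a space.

3.07 -0.79

A=(0,0), D=(6.00,0)
B = A + 3.00·(cos290°, sin290°) = (1.0261, -2.8191)
|BD| = 5.7173
circle(B,8.00) ∩ circle(D,7.00): a=4.1705, h=6.8270
  candidates: C₊=(1.2880,5.1766) cross=39.032; C₋=(8.0205,-6.7021) cross=-39.032
  mode - wants cross < 0 → take C=(8.0205,-6.7021) (cross=-39.032)
ex = (C−B)/|BC| = (0.8743,-0.4854); ey = (0.4854,0.8743)
P = B + 0.80·ex + 2.77·ey = (3.0700,-0.7855)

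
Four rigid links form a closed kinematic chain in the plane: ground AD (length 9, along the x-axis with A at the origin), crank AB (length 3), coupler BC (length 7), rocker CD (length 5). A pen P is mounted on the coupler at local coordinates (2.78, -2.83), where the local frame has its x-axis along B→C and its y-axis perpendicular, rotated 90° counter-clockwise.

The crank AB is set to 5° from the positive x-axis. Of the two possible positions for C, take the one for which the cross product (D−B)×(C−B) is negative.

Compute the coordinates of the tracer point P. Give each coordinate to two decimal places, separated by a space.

2.82 -3.70

A=(0,0), D=(9.00,0)
B = A + 3.00·(cos5°, sin5°) = (2.9886, 0.2615)
|BD| = 6.0171
circle(B,7.00) ∩ circle(D,5.00): a=5.0029, h=4.8961
  candidates: C₊=(8.1995,4.9355) cross=29.460; C₋=(7.7740,-4.8474) cross=-29.460
  mode - wants cross < 0 → take C=(7.7740,-4.8474) (cross=-29.460)
ex = (C−B)/|BC| = (0.6836,-0.7298); ey = (0.7298,0.6836)
P = B + 2.78·ex + -2.83·ey = (2.8236,-3.7021)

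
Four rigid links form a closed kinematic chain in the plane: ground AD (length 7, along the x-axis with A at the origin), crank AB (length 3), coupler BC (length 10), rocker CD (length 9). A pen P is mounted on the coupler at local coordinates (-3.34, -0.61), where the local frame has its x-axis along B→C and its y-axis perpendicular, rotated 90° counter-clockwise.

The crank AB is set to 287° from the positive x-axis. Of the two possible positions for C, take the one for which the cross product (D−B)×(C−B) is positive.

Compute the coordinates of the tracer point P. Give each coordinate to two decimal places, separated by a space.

A=(0,0), D=(7.00,0)
B = A + 3.00·(cos287°, sin287°) = (0.8771, -2.8689)
|BD| = 6.7617
circle(B,10.00) ∩ circle(D,9.00): a=4.7858, h=8.7804
  candidates: C₊=(1.4854,7.1126) cross=59.371; C₋=(8.9362,-8.7893) cross=-59.371
  mode + wants cross > 0 → take C=(1.4854,7.1126) (cross=59.371)
ex = (C−B)/|BC| = (0.0608,0.9981); ey = (-0.9981,0.0608)
P = B + -3.34·ex + -0.61·ey = (1.2828,-6.2398)

1.28 -6.24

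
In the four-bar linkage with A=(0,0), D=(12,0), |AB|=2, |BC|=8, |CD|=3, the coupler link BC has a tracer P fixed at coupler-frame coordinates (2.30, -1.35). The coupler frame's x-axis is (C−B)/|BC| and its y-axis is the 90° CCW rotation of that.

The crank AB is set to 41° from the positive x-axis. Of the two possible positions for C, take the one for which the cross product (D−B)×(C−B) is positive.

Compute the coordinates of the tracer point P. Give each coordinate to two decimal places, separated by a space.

3.87 0.06

A=(0,0), D=(12.00,0)
B = A + 2.00·(cos41°, sin41°) = (1.5094, 1.3121)
|BD| = 10.5723
circle(B,8.00) ∩ circle(D,3.00): a=7.8873, h=1.3381
  candidates: C₊=(9.5018,1.6610) cross=14.147; C₋=(9.1697,-0.9946) cross=-14.147
  mode + wants cross > 0 → take C=(9.5018,1.6610) (cross=14.147)
ex = (C−B)/|BC| = (0.9990,0.0436); ey = (-0.0436,0.9990)
P = B + 2.30·ex + -1.35·ey = (3.8661,0.0637)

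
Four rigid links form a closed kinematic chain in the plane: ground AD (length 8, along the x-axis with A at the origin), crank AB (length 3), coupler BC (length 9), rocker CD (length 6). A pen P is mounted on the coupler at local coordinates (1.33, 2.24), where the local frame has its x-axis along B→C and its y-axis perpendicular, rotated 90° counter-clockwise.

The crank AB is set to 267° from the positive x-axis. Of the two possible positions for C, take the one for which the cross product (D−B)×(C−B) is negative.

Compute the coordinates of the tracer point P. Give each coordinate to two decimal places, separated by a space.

1.84 -1.33

A=(0,0), D=(8.00,0)
B = A + 3.00·(cos267°, sin267°) = (-0.1570, -2.9959)
|BD| = 8.6898
circle(B,9.00) ∩ circle(D,6.00): a=6.9341, h=5.7374
  candidates: C₊=(4.3740,4.7804) cross=49.857; C₋=(8.3300,-5.9909) cross=-49.857
  mode - wants cross < 0 → take C=(8.3300,-5.9909) (cross=-49.857)
ex = (C−B)/|BC| = (0.9430,-0.3328); ey = (0.3328,0.9430)
P = B + 1.33·ex + 2.24·ey = (1.8426,-1.3262)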